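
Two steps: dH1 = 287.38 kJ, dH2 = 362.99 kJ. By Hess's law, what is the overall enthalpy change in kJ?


Hess's law: enthalpy is a state function, so add the step enthalpies.
dH_total = dH1 + dH2 = 287.38 + (362.99)
dH_total = 650.37 kJ:

650.37 kJ


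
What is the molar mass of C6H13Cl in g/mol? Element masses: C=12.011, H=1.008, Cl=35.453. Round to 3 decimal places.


M = sum(count * atomic_mass) over atoms.
M = 6*12.011 + 13*1.008 + 1*35.453
M = 72.066 + 13.104 + 35.453
M = 120.623 g/mol, rounded to 3 dp:

120.623 g/mol


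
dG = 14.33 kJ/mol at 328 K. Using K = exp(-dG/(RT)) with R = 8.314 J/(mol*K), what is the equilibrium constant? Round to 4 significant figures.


dG is in kJ/mol; multiply by 1000 to match R in J/(mol*K).
RT = 8.314 * 328 = 2726.992 J/mol
exponent = -dG*1000 / (RT) = -(14.33*1000) / 2726.992 = -5.25487424
K = exp(-5.25487424)
K = 0.005222003, rounded to 4 significant figures:

0.005222


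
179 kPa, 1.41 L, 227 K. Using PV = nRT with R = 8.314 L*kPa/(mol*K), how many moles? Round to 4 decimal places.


PV = nRT, solve for n = PV / (RT).
PV = 179 * 1.41 = 252.39
RT = 8.314 * 227 = 1887.278
n = 252.39 / 1887.278
n = 0.13373229 mol, rounded to 4 dp:

0.1337 mol


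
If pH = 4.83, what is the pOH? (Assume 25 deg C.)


At 25 deg C, pH + pOH = 14.
pOH = 14 - pH = 14 - 4.83
pOH = 9.17:

9.17


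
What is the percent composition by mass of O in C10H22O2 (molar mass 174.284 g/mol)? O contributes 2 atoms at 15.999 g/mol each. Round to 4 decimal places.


pct = 100 * (n_elem * M_elem) / M_total
mass_contribution = 2 * 15.999 = 31.998 g/mol
pct = 100 * 31.998 / 174.284
pct = 18.35968878 %, rounded to 4 dp:

18.3597 %


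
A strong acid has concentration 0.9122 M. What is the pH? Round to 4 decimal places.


A strong acid dissociates completely, so [H+] equals the given concentration.
pH = -log10([H+]) = -log10(0.9122)
pH = 0.03990993, rounded to 4 dp:

0.0399


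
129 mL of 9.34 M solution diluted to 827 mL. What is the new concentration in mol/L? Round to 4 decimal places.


Dilution: M1*V1 = M2*V2, solve for M2.
M2 = M1*V1 / V2
M2 = 9.34 * 129 / 827
M2 = 1204.86 / 827
M2 = 1.45690447 mol/L, rounded to 4 dp:

1.4569 mol/L


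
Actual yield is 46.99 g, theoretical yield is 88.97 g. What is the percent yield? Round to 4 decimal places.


% yield = 100 * actual / theoretical
% yield = 100 * 46.99 / 88.97
% yield = 52.81555581 %, rounded to 4 dp:

52.8156 %


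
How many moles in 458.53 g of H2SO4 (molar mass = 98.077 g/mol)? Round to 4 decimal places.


n = mass / M
n = 458.53 / 98.077
n = 4.67520418 mol, rounded to 4 dp:

4.6752 mol


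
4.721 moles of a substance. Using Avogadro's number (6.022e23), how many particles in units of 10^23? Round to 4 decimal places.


N = n * NA, then divide by 1e23 for the requested units.
N / 1e23 = n * 6.022
N / 1e23 = 4.721 * 6.022
N / 1e23 = 28.429862, rounded to 4 dp:

28.4299


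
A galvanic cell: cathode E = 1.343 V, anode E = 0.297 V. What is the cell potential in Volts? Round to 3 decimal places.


Standard cell potential: E_cell = E_cathode - E_anode.
E_cell = 1.343 - (0.297)
E_cell = 1.046 V, rounded to 3 dp:

1.046 V


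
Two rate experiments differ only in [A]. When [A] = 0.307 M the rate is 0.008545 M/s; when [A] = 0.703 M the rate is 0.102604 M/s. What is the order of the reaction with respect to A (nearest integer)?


Rate is proportional to [A]^n, so rate2/rate1 = ([A]2/[A]1)^n. Take logs to solve for n.
rate2/rate1 = 0.102604 / 0.008545 = 12.0075
[A]2/[A]1 = 0.703 / 0.307 = 2.2899
n = ln(12.0075) / ln(2.2899) = 3.0
Nearest integer order:

3


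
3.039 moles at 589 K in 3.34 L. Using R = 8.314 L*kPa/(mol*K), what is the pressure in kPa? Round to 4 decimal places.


PV = nRT, solve for P = nRT / V.
nRT = 3.039 * 8.314 * 589 = 14881.8189
P = 14881.8189 / 3.34
P = 4455.6344012 kPa, rounded to 4 dp:

4455.6344 kPa


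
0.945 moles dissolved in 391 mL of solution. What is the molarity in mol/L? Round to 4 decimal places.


Convert volume to liters: V_L = V_mL / 1000.
V_L = 391 / 1000 = 0.391 L
M = n / V_L = 0.945 / 0.391
M = 2.4168798 mol/L, rounded to 4 dp:

2.4169 mol/L


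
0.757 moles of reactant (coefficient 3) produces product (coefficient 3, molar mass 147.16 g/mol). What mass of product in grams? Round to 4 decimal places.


Use the coefficient ratio to convert reactant moles to product moles, then multiply by the product's molar mass.
moles_P = moles_R * (coeff_P / coeff_R) = 0.757 * (3/3) = 0.757
mass_P = moles_P * M_P = 0.757 * 147.16
mass_P = 111.40012 g, rounded to 4 dp:

111.4001 g


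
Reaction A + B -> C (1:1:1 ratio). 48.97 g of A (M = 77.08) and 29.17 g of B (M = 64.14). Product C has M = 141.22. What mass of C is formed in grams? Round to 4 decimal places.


Find moles of each reactant; the smaller value is the limiting reagent in a 1:1:1 reaction, so moles_C equals moles of the limiter.
n_A = mass_A / M_A = 48.97 / 77.08 = 0.635314 mol
n_B = mass_B / M_B = 29.17 / 64.14 = 0.454786 mol
Limiting reagent: B (smaller), n_limiting = 0.454786 mol
mass_C = n_limiting * M_C = 0.454786 * 141.22
mass_C = 64.22487892 g, rounded to 4 dp:

64.2249 g


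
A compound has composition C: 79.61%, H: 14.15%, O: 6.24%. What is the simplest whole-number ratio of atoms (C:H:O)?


Assume 100 g of compound, divide each mass% by atomic mass to get moles, then normalize by the smallest to get a raw atom ratio.
Moles per 100 g: C: 79.61/12.011 = 6.6281, H: 14.15/1.008 = 14.0377, O: 6.24/15.999 = 0.39
Raw ratio (divide by min = 0.39): C: 16.994, H: 35.992, O: 1.0
Multiply by 1 to clear fractions: C: 16.994 ~= 17, H: 35.992 ~= 36, O: 1.0 ~= 1
Reduce by GCD to get the simplest whole-number ratio:

17:36:1


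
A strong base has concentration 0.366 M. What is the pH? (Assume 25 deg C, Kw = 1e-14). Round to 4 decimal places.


A strong base dissociates completely, so [OH-] equals the given concentration.
pOH = -log10([OH-]) = -log10(0.366) = 0.436519
pH = 14 - pOH = 14 - 0.436519
pH = 13.563481, rounded to 4 dp:

13.5635


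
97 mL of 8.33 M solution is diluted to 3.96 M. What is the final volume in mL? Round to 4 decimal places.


Dilution: M1*V1 = M2*V2, solve for V2.
V2 = M1*V1 / M2
V2 = 8.33 * 97 / 3.96
V2 = 808.01 / 3.96
V2 = 204.04292929 mL, rounded to 4 dp:

204.0429 mL


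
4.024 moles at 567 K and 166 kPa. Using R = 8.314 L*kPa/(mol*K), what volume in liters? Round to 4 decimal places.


PV = nRT, solve for V = nRT / P.
nRT = 4.024 * 8.314 * 567 = 18969.2889
V = 18969.2889 / 166
V = 114.2728247 L, rounded to 4 dp:

114.2728 L


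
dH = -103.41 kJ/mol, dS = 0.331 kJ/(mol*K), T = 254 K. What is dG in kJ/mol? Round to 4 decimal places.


Gibbs: dG = dH - T*dS (consistent units, dS already in kJ/(mol*K)).
T*dS = 254 * 0.331 = 84.074
dG = -103.41 - (84.074)
dG = -187.484 kJ/mol, rounded to 4 dp:

-187.4840 kJ/mol


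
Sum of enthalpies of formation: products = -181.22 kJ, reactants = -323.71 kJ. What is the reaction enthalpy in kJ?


dH_rxn = sum(dH_f products) - sum(dH_f reactants)
dH_rxn = -181.22 - (-323.71)
dH_rxn = 142.49 kJ:

142.49 kJ


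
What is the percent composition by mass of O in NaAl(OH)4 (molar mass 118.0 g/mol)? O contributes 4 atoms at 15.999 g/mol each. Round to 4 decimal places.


pct = 100 * (n_elem * M_elem) / M_total
mass_contribution = 4 * 15.999 = 63.996 g/mol
pct = 100 * 63.996 / 118.0
pct = 54.23389831 %, rounded to 4 dp:

54.2339 %


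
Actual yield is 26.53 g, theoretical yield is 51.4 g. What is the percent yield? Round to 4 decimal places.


% yield = 100 * actual / theoretical
% yield = 100 * 26.53 / 51.4
% yield = 51.61478599 %, rounded to 4 dp:

51.6148 %


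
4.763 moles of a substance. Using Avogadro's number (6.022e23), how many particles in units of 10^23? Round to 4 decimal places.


N = n * NA, then divide by 1e23 for the requested units.
N / 1e23 = n * 6.022
N / 1e23 = 4.763 * 6.022
N / 1e23 = 28.682786, rounded to 4 dp:

28.6828


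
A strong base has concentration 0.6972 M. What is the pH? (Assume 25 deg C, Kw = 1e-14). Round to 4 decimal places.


A strong base dissociates completely, so [OH-] equals the given concentration.
pOH = -log10([OH-]) = -log10(0.6972) = 0.156643
pH = 14 - pOH = 14 - 0.156643
pH = 13.843357, rounded to 4 dp:

13.8434


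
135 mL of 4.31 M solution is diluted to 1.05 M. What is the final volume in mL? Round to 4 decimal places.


Dilution: M1*V1 = M2*V2, solve for V2.
V2 = M1*V1 / M2
V2 = 4.31 * 135 / 1.05
V2 = 581.85 / 1.05
V2 = 554.14285714 mL, rounded to 4 dp:

554.1429 mL


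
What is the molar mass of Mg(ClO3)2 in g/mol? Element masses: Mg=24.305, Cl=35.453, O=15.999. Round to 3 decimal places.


M = sum(count * atomic_mass) over atoms.
M = 1*24.305 + 2*35.453 + 6*15.999
M = 24.305 + 70.906 + 95.994
M = 191.205 g/mol, rounded to 3 dp:

191.205 g/mol


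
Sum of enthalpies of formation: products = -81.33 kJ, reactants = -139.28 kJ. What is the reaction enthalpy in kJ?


dH_rxn = sum(dH_f products) - sum(dH_f reactants)
dH_rxn = -81.33 - (-139.28)
dH_rxn = 57.95 kJ:

57.95 kJ


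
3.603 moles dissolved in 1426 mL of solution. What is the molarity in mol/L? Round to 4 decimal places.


Convert volume to liters: V_L = V_mL / 1000.
V_L = 1426 / 1000 = 1.426 L
M = n / V_L = 3.603 / 1.426
M = 2.52664797 mol/L, rounded to 4 dp:

2.5266 mol/L


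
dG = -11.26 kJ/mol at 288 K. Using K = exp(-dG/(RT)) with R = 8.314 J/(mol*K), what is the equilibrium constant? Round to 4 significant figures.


dG is in kJ/mol; multiply by 1000 to match R in J/(mol*K).
RT = 8.314 * 288 = 2394.432 J/mol
exponent = -dG*1000 / (RT) = -(-11.26*1000) / 2394.432 = 4.70257664
K = exp(4.70257664)
K = 110.23083, rounded to 4 significant figures:

110.2


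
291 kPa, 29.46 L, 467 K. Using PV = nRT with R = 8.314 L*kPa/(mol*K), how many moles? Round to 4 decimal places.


PV = nRT, solve for n = PV / (RT).
PV = 291 * 29.46 = 8572.86
RT = 8.314 * 467 = 3882.638
n = 8572.86 / 3882.638
n = 2.20799879 mol, rounded to 4 dp:

2.2080 mol


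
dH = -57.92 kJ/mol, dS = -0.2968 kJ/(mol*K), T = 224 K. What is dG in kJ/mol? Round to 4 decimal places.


Gibbs: dG = dH - T*dS (consistent units, dS already in kJ/(mol*K)).
T*dS = 224 * -0.2968 = -66.4832
dG = -57.92 - (-66.4832)
dG = 8.5632 kJ/mol, rounded to 4 dp:

8.5632 kJ/mol


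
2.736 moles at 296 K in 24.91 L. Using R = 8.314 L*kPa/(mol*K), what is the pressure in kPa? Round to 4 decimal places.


PV = nRT, solve for P = nRT / V.
nRT = 2.736 * 8.314 * 296 = 6733.1428
P = 6733.1428 / 24.91
P = 270.29878764 kPa, rounded to 4 dp:

270.2988 kPa


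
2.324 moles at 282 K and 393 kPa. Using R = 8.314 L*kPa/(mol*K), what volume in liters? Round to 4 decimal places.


PV = nRT, solve for V = nRT / P.
nRT = 2.324 * 8.314 * 282 = 5448.7296
V = 5448.7296 / 393
V = 13.86445191 L, rounded to 4 dp:

13.8645 L


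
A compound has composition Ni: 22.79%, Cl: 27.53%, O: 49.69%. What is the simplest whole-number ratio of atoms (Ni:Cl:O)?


Assume 100 g of compound, divide each mass% by atomic mass to get moles, then normalize by the smallest to get a raw atom ratio.
Moles per 100 g: Ni: 22.79/58.693 = 0.3883, Cl: 27.53/35.453 = 0.7765, O: 49.69/15.999 = 3.1058
Raw ratio (divide by min = 0.3883): Ni: 1.0, Cl: 2.0, O: 7.999
Multiply by 1 to clear fractions: Ni: 1.0 ~= 1, Cl: 2.0 ~= 2, O: 7.999 ~= 8
Reduce by GCD to get the simplest whole-number ratio:

1:2:8


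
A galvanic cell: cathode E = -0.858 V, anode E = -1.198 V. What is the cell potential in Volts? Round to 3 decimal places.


Standard cell potential: E_cell = E_cathode - E_anode.
E_cell = -0.858 - (-1.198)
E_cell = 0.34 V, rounded to 3 dp:

0.340 V


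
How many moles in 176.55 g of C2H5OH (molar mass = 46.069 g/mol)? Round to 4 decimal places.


n = mass / M
n = 176.55 / 46.069
n = 3.83229504 mol, rounded to 4 dp:

3.8323 mol


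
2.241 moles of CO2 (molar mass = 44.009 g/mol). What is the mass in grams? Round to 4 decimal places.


mass = n * M
mass = 2.241 * 44.009
mass = 98.624169 g, rounded to 4 dp:

98.6242 g


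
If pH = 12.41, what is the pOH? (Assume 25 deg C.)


At 25 deg C, pH + pOH = 14.
pOH = 14 - pH = 14 - 12.41
pOH = 1.59:

1.59


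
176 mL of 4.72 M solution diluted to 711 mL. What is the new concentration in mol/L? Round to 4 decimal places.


Dilution: M1*V1 = M2*V2, solve for M2.
M2 = M1*V1 / V2
M2 = 4.72 * 176 / 711
M2 = 830.72 / 711
M2 = 1.16838256 mol/L, rounded to 4 dp:

1.1684 mol/L


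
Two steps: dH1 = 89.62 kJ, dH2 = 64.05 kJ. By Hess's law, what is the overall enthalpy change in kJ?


Hess's law: enthalpy is a state function, so add the step enthalpies.
dH_total = dH1 + dH2 = 89.62 + (64.05)
dH_total = 153.67 kJ:

153.67 kJ


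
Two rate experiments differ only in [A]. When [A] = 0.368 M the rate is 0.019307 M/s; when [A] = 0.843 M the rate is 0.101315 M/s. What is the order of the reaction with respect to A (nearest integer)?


Rate is proportional to [A]^n, so rate2/rate1 = ([A]2/[A]1)^n. Take logs to solve for n.
rate2/rate1 = 0.101315 / 0.019307 = 5.2476
[A]2/[A]1 = 0.843 / 0.368 = 2.2908
n = ln(5.2476) / ln(2.2908) = 2.0
Nearest integer order:

2


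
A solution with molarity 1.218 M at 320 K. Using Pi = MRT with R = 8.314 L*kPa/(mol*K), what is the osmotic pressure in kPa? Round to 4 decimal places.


Osmotic pressure (van't Hoff): Pi = M*R*T.
RT = 8.314 * 320 = 2660.48
Pi = 1.218 * 2660.48
Pi = 3240.46464 kPa, rounded to 4 dp:

3240.4646 kPa


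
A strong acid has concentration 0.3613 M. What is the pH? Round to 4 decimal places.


A strong acid dissociates completely, so [H+] equals the given concentration.
pH = -log10([H+]) = -log10(0.3613)
pH = 0.44213204, rounded to 4 dp:

0.4421


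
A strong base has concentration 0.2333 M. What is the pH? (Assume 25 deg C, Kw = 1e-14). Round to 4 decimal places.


A strong base dissociates completely, so [OH-] equals the given concentration.
pOH = -log10([OH-]) = -log10(0.2333) = 0.632085
pH = 14 - pOH = 14 - 0.632085
pH = 13.367915, rounded to 4 dp:

13.3679


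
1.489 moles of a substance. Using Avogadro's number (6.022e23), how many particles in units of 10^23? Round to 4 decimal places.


N = n * NA, then divide by 1e23 for the requested units.
N / 1e23 = n * 6.022
N / 1e23 = 1.489 * 6.022
N / 1e23 = 8.966758, rounded to 4 dp:

8.9668


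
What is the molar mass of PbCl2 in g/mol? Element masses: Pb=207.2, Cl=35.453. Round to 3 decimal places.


M = sum(count * atomic_mass) over atoms.
M = 1*207.2 + 2*35.453
M = 207.2 + 70.906
M = 278.106 g/mol, rounded to 3 dp:

278.106 g/mol


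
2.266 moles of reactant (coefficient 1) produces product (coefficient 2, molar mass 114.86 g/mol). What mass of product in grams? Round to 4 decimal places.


Use the coefficient ratio to convert reactant moles to product moles, then multiply by the product's molar mass.
moles_P = moles_R * (coeff_P / coeff_R) = 2.266 * (2/1) = 4.532
mass_P = moles_P * M_P = 4.532 * 114.86
mass_P = 520.54552 g, rounded to 4 dp:

520.5455 g


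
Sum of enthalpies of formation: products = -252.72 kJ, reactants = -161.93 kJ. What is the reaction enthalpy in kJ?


dH_rxn = sum(dH_f products) - sum(dH_f reactants)
dH_rxn = -252.72 - (-161.93)
dH_rxn = -90.79 kJ:

-90.79 kJ


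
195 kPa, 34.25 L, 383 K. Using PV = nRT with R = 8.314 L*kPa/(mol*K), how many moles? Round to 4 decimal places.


PV = nRT, solve for n = PV / (RT).
PV = 195 * 34.25 = 6678.75
RT = 8.314 * 383 = 3184.262
n = 6678.75 / 3184.262
n = 2.09742477 mol, rounded to 4 dp:

2.0974 mol


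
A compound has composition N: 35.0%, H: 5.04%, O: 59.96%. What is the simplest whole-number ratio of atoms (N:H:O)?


Assume 100 g of compound, divide each mass% by atomic mass to get moles, then normalize by the smallest to get a raw atom ratio.
Moles per 100 g: N: 35.0/14.007 = 2.4988, H: 5.04/1.008 = 5.0, O: 59.96/15.999 = 3.7477
Raw ratio (divide by min = 2.4988): N: 1.0, H: 2.001, O: 1.5
Multiply by 2 to clear fractions: N: 2.0 ~= 2, H: 4.002 ~= 4, O: 3.0 ~= 3
Reduce by GCD to get the simplest whole-number ratio:

2:4:3


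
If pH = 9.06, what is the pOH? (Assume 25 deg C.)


At 25 deg C, pH + pOH = 14.
pOH = 14 - pH = 14 - 9.06
pOH = 4.94:

4.94


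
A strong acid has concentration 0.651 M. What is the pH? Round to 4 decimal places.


A strong acid dissociates completely, so [H+] equals the given concentration.
pH = -log10([H+]) = -log10(0.651)
pH = 0.18641901, rounded to 4 dp:

0.1864


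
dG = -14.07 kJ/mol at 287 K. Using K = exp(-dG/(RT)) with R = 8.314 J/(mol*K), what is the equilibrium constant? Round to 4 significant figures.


dG is in kJ/mol; multiply by 1000 to match R in J/(mol*K).
RT = 8.314 * 287 = 2386.118 J/mol
exponent = -dG*1000 / (RT) = -(-14.07*1000) / 2386.118 = 5.89660696
K = exp(5.89660696)
K = 363.80098, rounded to 4 significant figures:

363.8


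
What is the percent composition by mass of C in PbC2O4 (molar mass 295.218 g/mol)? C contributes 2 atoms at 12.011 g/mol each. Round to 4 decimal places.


pct = 100 * (n_elem * M_elem) / M_total
mass_contribution = 2 * 12.011 = 24.022 g/mol
pct = 100 * 24.022 / 295.218
pct = 8.13703771 %, rounded to 4 dp:

8.1370 %


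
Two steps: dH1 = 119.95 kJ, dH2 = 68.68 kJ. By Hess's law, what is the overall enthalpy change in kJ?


Hess's law: enthalpy is a state function, so add the step enthalpies.
dH_total = dH1 + dH2 = 119.95 + (68.68)
dH_total = 188.63 kJ:

188.63 kJ


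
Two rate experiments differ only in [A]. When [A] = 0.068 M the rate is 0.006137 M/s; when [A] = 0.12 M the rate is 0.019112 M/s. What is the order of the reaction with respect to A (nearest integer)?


Rate is proportional to [A]^n, so rate2/rate1 = ([A]2/[A]1)^n. Take logs to solve for n.
rate2/rate1 = 0.019112 / 0.006137 = 3.1142
[A]2/[A]1 = 0.12 / 0.068 = 1.7647
n = ln(3.1142) / ln(1.7647) = 2.0
Nearest integer order:

2


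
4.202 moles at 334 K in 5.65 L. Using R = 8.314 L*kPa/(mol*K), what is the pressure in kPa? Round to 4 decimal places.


PV = nRT, solve for P = nRT / V.
nRT = 4.202 * 8.314 * 334 = 11668.433
P = 11668.433 / 5.65
P = 2065.20938053 kPa, rounded to 4 dp:

2065.2094 kPa


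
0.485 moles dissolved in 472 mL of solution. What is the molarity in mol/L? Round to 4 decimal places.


Convert volume to liters: V_L = V_mL / 1000.
V_L = 472 / 1000 = 0.472 L
M = n / V_L = 0.485 / 0.472
M = 1.02754237 mol/L, rounded to 4 dp:

1.0275 mol/L


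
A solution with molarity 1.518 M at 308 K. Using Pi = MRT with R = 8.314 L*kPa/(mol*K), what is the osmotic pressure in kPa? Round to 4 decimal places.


Osmotic pressure (van't Hoff): Pi = M*R*T.
RT = 8.314 * 308 = 2560.712
Pi = 1.518 * 2560.712
Pi = 3887.160816 kPa, rounded to 4 dp:

3887.1608 kPa


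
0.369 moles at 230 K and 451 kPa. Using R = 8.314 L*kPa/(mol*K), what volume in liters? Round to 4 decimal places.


PV = nRT, solve for V = nRT / P.
nRT = 0.369 * 8.314 * 230 = 705.6092
V = 705.6092 / 451
V = 1.56454368 L, rounded to 4 dp:

1.5645 L


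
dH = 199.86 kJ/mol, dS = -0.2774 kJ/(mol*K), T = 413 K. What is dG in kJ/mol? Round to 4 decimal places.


Gibbs: dG = dH - T*dS (consistent units, dS already in kJ/(mol*K)).
T*dS = 413 * -0.2774 = -114.5662
dG = 199.86 - (-114.5662)
dG = 314.4262 kJ/mol, rounded to 4 dp:

314.4262 kJ/mol


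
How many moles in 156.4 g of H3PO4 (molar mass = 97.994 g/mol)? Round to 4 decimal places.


n = mass / M
n = 156.4 / 97.994
n = 1.59601608 mol, rounded to 4 dp:

1.5960 mol


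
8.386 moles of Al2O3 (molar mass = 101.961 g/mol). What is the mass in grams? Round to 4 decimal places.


mass = n * M
mass = 8.386 * 101.961
mass = 855.044946 g, rounded to 4 dp:

855.0449 g


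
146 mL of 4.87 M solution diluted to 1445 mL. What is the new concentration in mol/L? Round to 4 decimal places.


Dilution: M1*V1 = M2*V2, solve for M2.
M2 = M1*V1 / V2
M2 = 4.87 * 146 / 1445
M2 = 711.02 / 1445
M2 = 0.49205536 mol/L, rounded to 4 dp:

0.4921 mol/L


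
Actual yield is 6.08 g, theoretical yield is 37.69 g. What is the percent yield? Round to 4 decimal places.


% yield = 100 * actual / theoretical
% yield = 100 * 6.08 / 37.69
% yield = 16.13159989 %, rounded to 4 dp:

16.1316 %


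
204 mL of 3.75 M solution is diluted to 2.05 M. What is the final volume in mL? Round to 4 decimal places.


Dilution: M1*V1 = M2*V2, solve for V2.
V2 = M1*V1 / M2
V2 = 3.75 * 204 / 2.05
V2 = 765.0 / 2.05
V2 = 373.17073171 mL, rounded to 4 dp:

373.1707 mL


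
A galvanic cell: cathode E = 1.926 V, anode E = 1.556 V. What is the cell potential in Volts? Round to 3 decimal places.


Standard cell potential: E_cell = E_cathode - E_anode.
E_cell = 1.926 - (1.556)
E_cell = 0.37 V, rounded to 3 dp:

0.370 V


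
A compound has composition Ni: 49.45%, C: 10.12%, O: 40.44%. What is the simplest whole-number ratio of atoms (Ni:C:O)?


Assume 100 g of compound, divide each mass% by atomic mass to get moles, then normalize by the smallest to get a raw atom ratio.
Moles per 100 g: Ni: 49.45/58.693 = 0.8425, C: 10.12/12.011 = 0.8426, O: 40.44/15.999 = 2.5277
Raw ratio (divide by min = 0.8425): Ni: 1.0, C: 1.0, O: 3.0
Multiply by 1 to clear fractions: Ni: 1.0 ~= 1, C: 1.0 ~= 1, O: 3.0 ~= 3
Reduce by GCD to get the simplest whole-number ratio:

1:1:3


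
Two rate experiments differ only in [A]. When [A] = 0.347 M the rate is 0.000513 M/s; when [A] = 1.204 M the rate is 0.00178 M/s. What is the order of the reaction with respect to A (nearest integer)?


Rate is proportional to [A]^n, so rate2/rate1 = ([A]2/[A]1)^n. Take logs to solve for n.
rate2/rate1 = 0.00178 / 0.000513 = 3.4698
[A]2/[A]1 = 1.204 / 0.347 = 3.4697
n = ln(3.4698) / ln(3.4697) = 1.0
Nearest integer order:

1


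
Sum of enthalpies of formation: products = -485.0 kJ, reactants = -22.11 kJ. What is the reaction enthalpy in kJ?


dH_rxn = sum(dH_f products) - sum(dH_f reactants)
dH_rxn = -485.0 - (-22.11)
dH_rxn = -462.89 kJ:

-462.89 kJ


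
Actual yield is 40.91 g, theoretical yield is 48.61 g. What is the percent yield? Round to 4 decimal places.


% yield = 100 * actual / theoretical
% yield = 100 * 40.91 / 48.61
% yield = 84.15963793 %, rounded to 4 dp:

84.1596 %


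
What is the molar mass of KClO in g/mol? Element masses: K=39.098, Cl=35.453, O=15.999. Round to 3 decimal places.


M = sum(count * atomic_mass) over atoms.
M = 1*39.098 + 1*35.453 + 1*15.999
M = 39.098 + 35.453 + 15.999
M = 90.55 g/mol, rounded to 3 dp:

90.550 g/mol


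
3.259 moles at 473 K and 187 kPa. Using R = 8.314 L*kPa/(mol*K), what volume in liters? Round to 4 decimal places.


PV = nRT, solve for V = nRT / P.
nRT = 3.259 * 8.314 * 473 = 12816.0892
V = 12816.0892 / 187
V = 68.53523636 L, rounded to 4 dp:

68.5352 L


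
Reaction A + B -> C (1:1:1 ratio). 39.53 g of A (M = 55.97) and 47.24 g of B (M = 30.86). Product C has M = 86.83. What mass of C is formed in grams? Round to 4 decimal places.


Find moles of each reactant; the smaller value is the limiting reagent in a 1:1:1 reaction, so moles_C equals moles of the limiter.
n_A = mass_A / M_A = 39.53 / 55.97 = 0.706271 mol
n_B = mass_B / M_B = 47.24 / 30.86 = 1.530784 mol
Limiting reagent: A (smaller), n_limiting = 0.706271 mol
mass_C = n_limiting * M_C = 0.706271 * 86.83
mass_C = 61.32551093 g, rounded to 4 dp:

61.3255 g


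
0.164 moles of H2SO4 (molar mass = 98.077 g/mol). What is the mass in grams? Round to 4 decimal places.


mass = n * M
mass = 0.164 * 98.077
mass = 16.084628 g, rounded to 4 dp:

16.0846 g


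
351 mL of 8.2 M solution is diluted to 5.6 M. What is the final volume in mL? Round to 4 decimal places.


Dilution: M1*V1 = M2*V2, solve for V2.
V2 = M1*V1 / M2
V2 = 8.2 * 351 / 5.6
V2 = 2878.2 / 5.6
V2 = 513.96428571 mL, rounded to 4 dp:

513.9643 mL


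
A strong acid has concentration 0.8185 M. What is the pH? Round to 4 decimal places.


A strong acid dissociates completely, so [H+] equals the given concentration.
pH = -log10([H+]) = -log10(0.8185)
pH = 0.08698132, rounded to 4 dp:

0.0870


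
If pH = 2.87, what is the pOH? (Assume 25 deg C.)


At 25 deg C, pH + pOH = 14.
pOH = 14 - pH = 14 - 2.87
pOH = 11.13:

11.13


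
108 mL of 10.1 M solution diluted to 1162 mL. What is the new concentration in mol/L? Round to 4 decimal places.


Dilution: M1*V1 = M2*V2, solve for M2.
M2 = M1*V1 / V2
M2 = 10.1 * 108 / 1162
M2 = 1090.8 / 1162
M2 = 0.93872633 mol/L, rounded to 4 dp:

0.9387 mol/L


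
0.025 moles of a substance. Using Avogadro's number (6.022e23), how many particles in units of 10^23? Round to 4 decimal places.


N = n * NA, then divide by 1e23 for the requested units.
N / 1e23 = n * 6.022
N / 1e23 = 0.025 * 6.022
N / 1e23 = 0.15055, rounded to 4 dp:

0.1506


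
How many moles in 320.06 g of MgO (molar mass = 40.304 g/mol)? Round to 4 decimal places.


n = mass / M
n = 320.06 / 40.304
n = 7.94114728 mol, rounded to 4 dp:

7.9411 mol


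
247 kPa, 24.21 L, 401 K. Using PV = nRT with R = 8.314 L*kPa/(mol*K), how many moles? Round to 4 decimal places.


PV = nRT, solve for n = PV / (RT).
PV = 247 * 24.21 = 5979.87
RT = 8.314 * 401 = 3333.914
n = 5979.87 / 3333.914
n = 1.79364855 mol, rounded to 4 dp:

1.7936 mol


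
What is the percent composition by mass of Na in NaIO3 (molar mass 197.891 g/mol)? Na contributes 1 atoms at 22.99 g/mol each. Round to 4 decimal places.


pct = 100 * (n_elem * M_elem) / M_total
mass_contribution = 1 * 22.99 = 22.99 g/mol
pct = 100 * 22.99 / 197.891
pct = 11.61750661 %, rounded to 4 dp:

11.6175 %


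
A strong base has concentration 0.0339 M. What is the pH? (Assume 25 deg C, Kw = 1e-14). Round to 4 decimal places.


A strong base dissociates completely, so [OH-] equals the given concentration.
pOH = -log10([OH-]) = -log10(0.0339) = 1.4698
pH = 14 - pOH = 14 - 1.4698
pH = 12.5302, rounded to 4 dp:

12.5302


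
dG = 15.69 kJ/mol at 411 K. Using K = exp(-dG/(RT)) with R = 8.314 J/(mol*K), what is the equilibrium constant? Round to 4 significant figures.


dG is in kJ/mol; multiply by 1000 to match R in J/(mol*K).
RT = 8.314 * 411 = 3417.054 J/mol
exponent = -dG*1000 / (RT) = -(15.69*1000) / 3417.054 = -4.59167458
K = exp(-4.59167458)
K = 0.010135871, rounded to 4 significant figures:

0.01014


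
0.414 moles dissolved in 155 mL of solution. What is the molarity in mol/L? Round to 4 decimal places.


Convert volume to liters: V_L = V_mL / 1000.
V_L = 155 / 1000 = 0.155 L
M = n / V_L = 0.414 / 0.155
M = 2.67096774 mol/L, rounded to 4 dp:

2.6710 mol/L


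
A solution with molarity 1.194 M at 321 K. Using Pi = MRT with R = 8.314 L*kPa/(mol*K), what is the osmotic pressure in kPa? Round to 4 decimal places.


Osmotic pressure (van't Hoff): Pi = M*R*T.
RT = 8.314 * 321 = 2668.794
Pi = 1.194 * 2668.794
Pi = 3186.540036 kPa, rounded to 4 dp:

3186.5400 kPa


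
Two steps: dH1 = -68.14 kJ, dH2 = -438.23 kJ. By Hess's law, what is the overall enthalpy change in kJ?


Hess's law: enthalpy is a state function, so add the step enthalpies.
dH_total = dH1 + dH2 = -68.14 + (-438.23)
dH_total = -506.37 kJ:

-506.37 kJ


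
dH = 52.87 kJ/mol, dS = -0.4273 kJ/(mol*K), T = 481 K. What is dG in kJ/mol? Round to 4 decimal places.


Gibbs: dG = dH - T*dS (consistent units, dS already in kJ/(mol*K)).
T*dS = 481 * -0.4273 = -205.5313
dG = 52.87 - (-205.5313)
dG = 258.4013 kJ/mol, rounded to 4 dp:

258.4013 kJ/mol


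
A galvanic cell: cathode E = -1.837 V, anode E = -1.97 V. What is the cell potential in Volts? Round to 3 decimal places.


Standard cell potential: E_cell = E_cathode - E_anode.
E_cell = -1.837 - (-1.97)
E_cell = 0.133 V, rounded to 3 dp:

0.133 V


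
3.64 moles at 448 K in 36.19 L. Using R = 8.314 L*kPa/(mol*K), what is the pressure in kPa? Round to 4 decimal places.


PV = nRT, solve for P = nRT / V.
nRT = 3.64 * 8.314 * 448 = 13557.8061
P = 13557.8061 / 36.19
P = 374.62851893 kPa, rounded to 4 dp:

374.6285 kPa


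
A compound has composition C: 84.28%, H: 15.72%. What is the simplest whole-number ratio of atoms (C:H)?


Assume 100 g of compound, divide each mass% by atomic mass to get moles, then normalize by the smallest to get a raw atom ratio.
Moles per 100 g: C: 84.28/12.011 = 7.0169, H: 15.72/1.008 = 15.5952
Raw ratio (divide by min = 7.0169): C: 1.0, H: 2.223
Multiply by 9 to clear fractions: C: 9.0 ~= 9, H: 20.003 ~= 20
Reduce by GCD to get the simplest whole-number ratio:

9:20


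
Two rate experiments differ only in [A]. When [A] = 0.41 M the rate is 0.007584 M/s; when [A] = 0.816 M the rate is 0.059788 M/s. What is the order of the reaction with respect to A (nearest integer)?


Rate is proportional to [A]^n, so rate2/rate1 = ([A]2/[A]1)^n. Take logs to solve for n.
rate2/rate1 = 0.059788 / 0.007584 = 7.8834
[A]2/[A]1 = 0.816 / 0.41 = 1.9902
n = ln(7.8834) / ln(1.9902) = 3.0
Nearest integer order:

3


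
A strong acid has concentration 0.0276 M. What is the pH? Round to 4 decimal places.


A strong acid dissociates completely, so [H+] equals the given concentration.
pH = -log10([H+]) = -log10(0.0276)
pH = 1.55909092, rounded to 4 dp:

1.5591


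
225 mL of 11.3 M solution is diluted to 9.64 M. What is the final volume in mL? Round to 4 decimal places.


Dilution: M1*V1 = M2*V2, solve for V2.
V2 = M1*V1 / M2
V2 = 11.3 * 225 / 9.64
V2 = 2542.5 / 9.64
V2 = 263.74481328 mL, rounded to 4 dp:

263.7448 mL


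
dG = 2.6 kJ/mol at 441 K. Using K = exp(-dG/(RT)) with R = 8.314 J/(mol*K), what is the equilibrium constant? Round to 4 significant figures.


dG is in kJ/mol; multiply by 1000 to match R in J/(mol*K).
RT = 8.314 * 441 = 3666.474 J/mol
exponent = -dG*1000 / (RT) = -(2.6*1000) / 3666.474 = -0.70912817
K = exp(-0.70912817)
K = 0.49207301, rounded to 4 significant figures:

0.4921


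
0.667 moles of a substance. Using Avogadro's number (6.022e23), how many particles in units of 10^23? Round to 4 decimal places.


N = n * NA, then divide by 1e23 for the requested units.
N / 1e23 = n * 6.022
N / 1e23 = 0.667 * 6.022
N / 1e23 = 4.016674, rounded to 4 dp:

4.0167


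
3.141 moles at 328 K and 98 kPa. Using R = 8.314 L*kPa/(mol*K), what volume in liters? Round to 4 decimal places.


PV = nRT, solve for V = nRT / P.
nRT = 3.141 * 8.314 * 328 = 8565.4819
V = 8565.4819 / 98
V = 87.40287653 L, rounded to 4 dp:

87.4029 L


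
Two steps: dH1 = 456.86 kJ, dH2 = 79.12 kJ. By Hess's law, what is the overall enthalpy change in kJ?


Hess's law: enthalpy is a state function, so add the step enthalpies.
dH_total = dH1 + dH2 = 456.86 + (79.12)
dH_total = 535.98 kJ:

535.98 kJ


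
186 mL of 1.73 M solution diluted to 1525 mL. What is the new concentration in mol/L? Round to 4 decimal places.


Dilution: M1*V1 = M2*V2, solve for M2.
M2 = M1*V1 / V2
M2 = 1.73 * 186 / 1525
M2 = 321.78 / 1525
M2 = 0.21100328 mol/L, rounded to 4 dp:

0.2110 mol/L


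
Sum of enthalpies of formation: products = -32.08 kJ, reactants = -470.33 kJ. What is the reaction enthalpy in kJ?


dH_rxn = sum(dH_f products) - sum(dH_f reactants)
dH_rxn = -32.08 - (-470.33)
dH_rxn = 438.25 kJ:

438.25 kJ


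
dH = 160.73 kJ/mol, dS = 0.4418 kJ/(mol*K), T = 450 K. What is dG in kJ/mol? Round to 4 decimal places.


Gibbs: dG = dH - T*dS (consistent units, dS already in kJ/(mol*K)).
T*dS = 450 * 0.4418 = 198.81
dG = 160.73 - (198.81)
dG = -38.08 kJ/mol, rounded to 4 dp:

-38.0800 kJ/mol


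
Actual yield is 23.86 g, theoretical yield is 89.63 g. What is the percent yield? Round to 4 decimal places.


% yield = 100 * actual / theoretical
% yield = 100 * 23.86 / 89.63
% yield = 26.62055115 %, rounded to 4 dp:

26.6206 %


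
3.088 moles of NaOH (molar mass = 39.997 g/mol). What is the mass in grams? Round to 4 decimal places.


mass = n * M
mass = 3.088 * 39.997
mass = 123.510736 g, rounded to 4 dp:

123.5107 g


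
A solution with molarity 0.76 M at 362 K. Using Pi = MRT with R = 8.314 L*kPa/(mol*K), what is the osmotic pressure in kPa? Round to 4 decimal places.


Osmotic pressure (van't Hoff): Pi = M*R*T.
RT = 8.314 * 362 = 3009.668
Pi = 0.76 * 3009.668
Pi = 2287.34768 kPa, rounded to 4 dp:

2287.3477 kPa


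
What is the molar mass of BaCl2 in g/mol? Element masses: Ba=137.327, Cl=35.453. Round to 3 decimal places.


M = sum(count * atomic_mass) over atoms.
M = 1*137.327 + 2*35.453
M = 137.327 + 70.906
M = 208.233 g/mol, rounded to 3 dp:

208.233 g/mol


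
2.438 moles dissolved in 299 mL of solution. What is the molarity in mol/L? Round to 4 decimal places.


Convert volume to liters: V_L = V_mL / 1000.
V_L = 299 / 1000 = 0.299 L
M = n / V_L = 2.438 / 0.299
M = 8.15384615 mol/L, rounded to 4 dp:

8.1538 mol/L


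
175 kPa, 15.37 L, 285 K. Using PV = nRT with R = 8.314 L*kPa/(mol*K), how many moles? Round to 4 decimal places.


PV = nRT, solve for n = PV / (RT).
PV = 175 * 15.37 = 2689.75
RT = 8.314 * 285 = 2369.49
n = 2689.75 / 2369.49
n = 1.13515989 mol, rounded to 4 dp:

1.1352 mol


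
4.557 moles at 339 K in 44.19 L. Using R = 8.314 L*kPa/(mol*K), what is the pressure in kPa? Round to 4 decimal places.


PV = nRT, solve for P = nRT / V.
nRT = 4.557 * 8.314 * 339 = 12843.6584
P = 12843.6584 / 44.19
P = 290.64626386 kPa, rounded to 4 dp:

290.6463 kPa


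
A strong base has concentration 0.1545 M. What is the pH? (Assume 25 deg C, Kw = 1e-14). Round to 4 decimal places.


A strong base dissociates completely, so [OH-] equals the given concentration.
pOH = -log10([OH-]) = -log10(0.1545) = 0.811072
pH = 14 - pOH = 14 - 0.811072
pH = 13.188928, rounded to 4 dp:

13.1889


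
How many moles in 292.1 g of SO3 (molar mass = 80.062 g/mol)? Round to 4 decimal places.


n = mass / M
n = 292.1 / 80.062
n = 3.64842247 mol, rounded to 4 dp:

3.6484 mol


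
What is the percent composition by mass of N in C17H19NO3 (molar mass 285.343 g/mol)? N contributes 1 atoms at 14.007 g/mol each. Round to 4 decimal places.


pct = 100 * (n_elem * M_elem) / M_total
mass_contribution = 1 * 14.007 = 14.007 g/mol
pct = 100 * 14.007 / 285.343
pct = 4.90882902 %, rounded to 4 dp:

4.9088 %


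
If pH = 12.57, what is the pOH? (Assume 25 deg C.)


At 25 deg C, pH + pOH = 14.
pOH = 14 - pH = 14 - 12.57
pOH = 1.43:

1.43


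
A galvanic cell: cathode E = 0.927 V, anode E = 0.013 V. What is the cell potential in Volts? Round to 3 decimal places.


Standard cell potential: E_cell = E_cathode - E_anode.
E_cell = 0.927 - (0.013)
E_cell = 0.914 V, rounded to 3 dp:

0.914 V


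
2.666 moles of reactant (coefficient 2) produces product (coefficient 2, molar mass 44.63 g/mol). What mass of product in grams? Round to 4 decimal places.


Use the coefficient ratio to convert reactant moles to product moles, then multiply by the product's molar mass.
moles_P = moles_R * (coeff_P / coeff_R) = 2.666 * (2/2) = 2.666
mass_P = moles_P * M_P = 2.666 * 44.63
mass_P = 118.98358 g, rounded to 4 dp:

118.9836 g


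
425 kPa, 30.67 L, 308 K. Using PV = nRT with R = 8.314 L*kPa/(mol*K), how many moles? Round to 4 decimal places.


PV = nRT, solve for n = PV / (RT).
PV = 425 * 30.67 = 13034.75
RT = 8.314 * 308 = 2560.712
n = 13034.75 / 2560.712
n = 5.09028348 mol, rounded to 4 dp:

5.0903 mol


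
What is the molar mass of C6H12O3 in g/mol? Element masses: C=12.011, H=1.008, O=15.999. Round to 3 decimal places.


M = sum(count * atomic_mass) over atoms.
M = 6*12.011 + 12*1.008 + 3*15.999
M = 72.066 + 12.096 + 47.997
M = 132.159 g/mol, rounded to 3 dp:

132.159 g/mol


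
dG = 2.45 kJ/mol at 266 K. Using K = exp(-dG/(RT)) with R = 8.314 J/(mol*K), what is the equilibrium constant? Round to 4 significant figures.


dG is in kJ/mol; multiply by 1000 to match R in J/(mol*K).
RT = 8.314 * 266 = 2211.524 J/mol
exponent = -dG*1000 / (RT) = -(2.45*1000) / 2211.524 = -1.10783333
K = exp(-1.10783333)
K = 0.33027378, rounded to 4 significant figures:

0.3303


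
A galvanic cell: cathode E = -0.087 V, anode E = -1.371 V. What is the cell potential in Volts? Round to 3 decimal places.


Standard cell potential: E_cell = E_cathode - E_anode.
E_cell = -0.087 - (-1.371)
E_cell = 1.284 V, rounded to 3 dp:

1.284 V


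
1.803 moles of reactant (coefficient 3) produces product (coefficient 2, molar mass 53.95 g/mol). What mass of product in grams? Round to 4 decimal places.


Use the coefficient ratio to convert reactant moles to product moles, then multiply by the product's molar mass.
moles_P = moles_R * (coeff_P / coeff_R) = 1.803 * (2/3) = 1.202
mass_P = moles_P * M_P = 1.202 * 53.95
mass_P = 64.8479 g, rounded to 4 dp:

64.8479 g


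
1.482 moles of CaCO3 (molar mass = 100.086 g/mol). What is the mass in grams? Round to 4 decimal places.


mass = n * M
mass = 1.482 * 100.086
mass = 148.327452 g, rounded to 4 dp:

148.3275 g


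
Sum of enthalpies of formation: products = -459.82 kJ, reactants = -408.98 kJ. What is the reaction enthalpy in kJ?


dH_rxn = sum(dH_f products) - sum(dH_f reactants)
dH_rxn = -459.82 - (-408.98)
dH_rxn = -50.84 kJ:

-50.84 kJ


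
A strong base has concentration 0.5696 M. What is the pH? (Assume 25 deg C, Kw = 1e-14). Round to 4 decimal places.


A strong base dissociates completely, so [OH-] equals the given concentration.
pOH = -log10([OH-]) = -log10(0.5696) = 0.24443
pH = 14 - pOH = 14 - 0.24443
pH = 13.75557, rounded to 4 dp:

13.7556


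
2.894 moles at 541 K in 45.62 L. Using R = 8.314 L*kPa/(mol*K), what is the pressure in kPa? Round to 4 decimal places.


PV = nRT, solve for P = nRT / V.
nRT = 2.894 * 8.314 * 541 = 13016.8474
P = 13016.8474 / 45.62
P = 285.3320342 kPa, rounded to 4 dp:

285.3320 kPa


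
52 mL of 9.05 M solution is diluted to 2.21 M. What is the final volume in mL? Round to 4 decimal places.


Dilution: M1*V1 = M2*V2, solve for V2.
V2 = M1*V1 / M2
V2 = 9.05 * 52 / 2.21
V2 = 470.6 / 2.21
V2 = 212.94117647 mL, rounded to 4 dp:

212.9412 mL


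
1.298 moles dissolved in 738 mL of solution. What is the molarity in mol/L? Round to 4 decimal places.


Convert volume to liters: V_L = V_mL / 1000.
V_L = 738 / 1000 = 0.738 L
M = n / V_L = 1.298 / 0.738
M = 1.75880759 mol/L, rounded to 4 dp:

1.7588 mol/L


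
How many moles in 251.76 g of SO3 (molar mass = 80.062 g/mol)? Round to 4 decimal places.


n = mass / M
n = 251.76 / 80.062
n = 3.14456296 mol, rounded to 4 dp:

3.1446 mol


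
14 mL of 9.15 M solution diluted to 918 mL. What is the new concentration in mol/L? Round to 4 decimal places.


Dilution: M1*V1 = M2*V2, solve for M2.
M2 = M1*V1 / V2
M2 = 9.15 * 14 / 918
M2 = 128.1 / 918
M2 = 0.13954248 mol/L, rounded to 4 dp:

0.1395 mol/L


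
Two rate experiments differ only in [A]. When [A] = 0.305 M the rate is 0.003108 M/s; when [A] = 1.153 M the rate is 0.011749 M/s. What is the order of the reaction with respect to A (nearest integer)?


Rate is proportional to [A]^n, so rate2/rate1 = ([A]2/[A]1)^n. Take logs to solve for n.
rate2/rate1 = 0.011749 / 0.003108 = 3.7802
[A]2/[A]1 = 1.153 / 0.305 = 3.7803
n = ln(3.7802) / ln(3.7803) = 1.0
Nearest integer order:

1


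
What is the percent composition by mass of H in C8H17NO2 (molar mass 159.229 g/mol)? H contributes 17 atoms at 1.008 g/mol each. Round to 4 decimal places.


pct = 100 * (n_elem * M_elem) / M_total
mass_contribution = 17 * 1.008 = 17.136 g/mol
pct = 100 * 17.136 / 159.229
pct = 10.76185871 %, rounded to 4 dp:

10.7619 %


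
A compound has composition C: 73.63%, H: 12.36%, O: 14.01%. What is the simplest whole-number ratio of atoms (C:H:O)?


Assume 100 g of compound, divide each mass% by atomic mass to get moles, then normalize by the smallest to get a raw atom ratio.
Moles per 100 g: C: 73.63/12.011 = 6.1302, H: 12.36/1.008 = 12.2619, O: 14.01/15.999 = 0.8757
Raw ratio (divide by min = 0.8757): C: 7.001, H: 14.003, O: 1.0
Multiply by 1 to clear fractions: C: 7.001 ~= 7, H: 14.003 ~= 14, O: 1.0 ~= 1
Reduce by GCD to get the simplest whole-number ratio:

7:14:1
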